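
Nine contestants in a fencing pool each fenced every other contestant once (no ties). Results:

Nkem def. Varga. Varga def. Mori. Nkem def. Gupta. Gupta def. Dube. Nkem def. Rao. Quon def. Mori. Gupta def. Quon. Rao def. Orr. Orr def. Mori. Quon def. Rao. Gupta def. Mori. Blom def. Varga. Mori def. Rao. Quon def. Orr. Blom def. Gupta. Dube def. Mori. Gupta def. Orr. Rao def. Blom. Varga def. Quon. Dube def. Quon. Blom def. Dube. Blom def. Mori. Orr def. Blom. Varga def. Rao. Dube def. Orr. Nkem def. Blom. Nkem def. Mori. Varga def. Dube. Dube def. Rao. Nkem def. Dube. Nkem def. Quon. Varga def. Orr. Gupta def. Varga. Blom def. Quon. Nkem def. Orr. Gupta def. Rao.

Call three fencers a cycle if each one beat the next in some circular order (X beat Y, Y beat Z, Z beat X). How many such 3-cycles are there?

Win totals: Varga 5, Orr 2, Blom 5, Gupta 6, Quon 3, Nkem 8, Mori 1, Dube 4, Rao 2.
A fencer with w wins dominates both others in C(w,2) triples; summing gives 10 + 1 + 10 + 15 + 3 + 28 + 0 + 6 + 1 = 74 transitive triples.
Total triples C(9,3) = 84, so cyclic triples = 84 − 74 = 10.

10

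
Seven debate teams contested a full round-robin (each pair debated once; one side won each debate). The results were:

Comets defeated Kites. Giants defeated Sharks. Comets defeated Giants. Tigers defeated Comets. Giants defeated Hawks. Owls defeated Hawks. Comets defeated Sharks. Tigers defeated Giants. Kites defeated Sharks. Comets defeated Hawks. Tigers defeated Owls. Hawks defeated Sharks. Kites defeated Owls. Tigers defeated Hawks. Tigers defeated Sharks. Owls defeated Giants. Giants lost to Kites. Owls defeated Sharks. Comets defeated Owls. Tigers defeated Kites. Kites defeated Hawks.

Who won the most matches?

Win totals: Hawks 1, Sharks 0, Owls 3, Giants 2, Comets 5, Tigers 6, Kites 4.
Tigers leads with 6 wins (next highest: 5).

Tigers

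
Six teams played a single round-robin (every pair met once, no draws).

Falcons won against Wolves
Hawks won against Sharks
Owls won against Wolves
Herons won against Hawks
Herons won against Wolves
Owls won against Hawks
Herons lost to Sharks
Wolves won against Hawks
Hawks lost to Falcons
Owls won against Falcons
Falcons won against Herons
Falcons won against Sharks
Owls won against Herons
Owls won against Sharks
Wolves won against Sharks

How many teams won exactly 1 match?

Win totals: Sharks 1, Herons 2, Wolves 2, Hawks 1, Owls 5, Falcons 4.
Exactly 1: Sharks, Hawks — 2 teams.

2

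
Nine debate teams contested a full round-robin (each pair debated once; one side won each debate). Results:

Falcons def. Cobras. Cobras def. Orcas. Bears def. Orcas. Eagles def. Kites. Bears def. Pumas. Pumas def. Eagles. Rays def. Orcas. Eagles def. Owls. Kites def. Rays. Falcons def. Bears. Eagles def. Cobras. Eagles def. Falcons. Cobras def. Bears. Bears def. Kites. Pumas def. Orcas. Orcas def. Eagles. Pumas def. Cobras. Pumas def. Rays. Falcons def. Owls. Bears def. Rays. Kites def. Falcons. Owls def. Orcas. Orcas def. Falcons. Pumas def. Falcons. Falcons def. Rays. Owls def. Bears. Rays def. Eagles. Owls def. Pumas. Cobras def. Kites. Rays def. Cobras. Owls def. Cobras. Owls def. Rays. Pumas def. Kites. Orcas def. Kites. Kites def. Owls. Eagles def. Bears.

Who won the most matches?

Win totals: Orcas 3, Kites 3, Falcons 4, Rays 3, Owls 5, Eagles 5, Cobras 3, Bears 4, Pumas 6.
Pumas leads with 6 wins (next highest: 5).

Pumas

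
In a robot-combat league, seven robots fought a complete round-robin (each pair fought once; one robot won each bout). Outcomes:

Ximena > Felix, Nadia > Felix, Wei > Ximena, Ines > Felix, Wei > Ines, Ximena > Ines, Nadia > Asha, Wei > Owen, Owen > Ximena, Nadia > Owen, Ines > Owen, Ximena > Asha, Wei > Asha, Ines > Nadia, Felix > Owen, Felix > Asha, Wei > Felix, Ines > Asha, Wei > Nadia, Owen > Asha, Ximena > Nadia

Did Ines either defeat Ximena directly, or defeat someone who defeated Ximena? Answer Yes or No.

Yes

Ines did not beat Ximena directly.
Ines beat Owen, Felix, Asha, Nadia. Of those, Owen beat Ximena.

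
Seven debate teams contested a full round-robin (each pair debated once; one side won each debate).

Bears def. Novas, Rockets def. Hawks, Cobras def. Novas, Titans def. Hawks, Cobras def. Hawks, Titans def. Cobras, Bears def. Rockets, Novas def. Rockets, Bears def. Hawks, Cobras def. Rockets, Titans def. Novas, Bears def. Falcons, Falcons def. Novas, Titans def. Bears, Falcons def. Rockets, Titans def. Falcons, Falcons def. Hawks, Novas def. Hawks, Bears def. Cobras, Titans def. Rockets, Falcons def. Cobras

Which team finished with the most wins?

Win totals: Titans 6, Rockets 1, Falcons 4, Bears 5, Cobras 3, Hawks 0, Novas 2.
Titans leads with 6 wins (next highest: 5).

Titans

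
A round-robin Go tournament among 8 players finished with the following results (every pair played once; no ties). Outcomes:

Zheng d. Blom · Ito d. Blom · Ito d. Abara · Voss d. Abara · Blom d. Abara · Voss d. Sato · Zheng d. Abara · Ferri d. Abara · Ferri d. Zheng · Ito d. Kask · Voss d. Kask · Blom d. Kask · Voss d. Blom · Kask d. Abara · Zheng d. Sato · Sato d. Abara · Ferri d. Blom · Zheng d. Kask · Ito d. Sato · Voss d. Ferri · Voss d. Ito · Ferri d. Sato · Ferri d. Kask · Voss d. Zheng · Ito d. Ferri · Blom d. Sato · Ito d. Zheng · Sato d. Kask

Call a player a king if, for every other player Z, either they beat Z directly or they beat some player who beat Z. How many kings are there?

1

Abara cannot reach Kask, Ferri, Sato, Zheng, Ito, Voss, Blom in two steps.
Kask cannot reach Ferri, Sato, Zheng, Ito, Voss, Blom in two steps.
Ferri cannot reach Ito, Voss in two steps.
Sato cannot reach Ferri, Zheng, Ito, Voss, Blom in two steps.
Zheng cannot reach Ferri, Ito, Voss in two steps.
Ito cannot reach Voss in two steps.
Voss reaches everyone (king).
Blom cannot reach Ferri, Zheng, Ito, Voss in two steps.
Kings: Voss — 1.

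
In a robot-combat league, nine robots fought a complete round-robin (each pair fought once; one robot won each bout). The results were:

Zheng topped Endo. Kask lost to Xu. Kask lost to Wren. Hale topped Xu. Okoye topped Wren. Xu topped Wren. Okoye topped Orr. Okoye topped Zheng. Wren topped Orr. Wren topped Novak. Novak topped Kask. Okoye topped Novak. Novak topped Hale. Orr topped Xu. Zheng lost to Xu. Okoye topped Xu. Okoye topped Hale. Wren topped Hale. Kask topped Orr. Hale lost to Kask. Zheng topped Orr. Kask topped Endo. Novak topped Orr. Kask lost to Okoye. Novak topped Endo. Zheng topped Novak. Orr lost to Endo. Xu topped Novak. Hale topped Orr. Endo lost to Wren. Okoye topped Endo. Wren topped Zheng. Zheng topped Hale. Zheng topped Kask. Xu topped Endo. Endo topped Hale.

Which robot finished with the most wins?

Win totals: Kask 3, Xu 5, Hale 2, Okoye 8, Orr 1, Zheng 5, Novak 4, Wren 6, Endo 2.
Okoye leads with 8 wins (next highest: 6).

Okoye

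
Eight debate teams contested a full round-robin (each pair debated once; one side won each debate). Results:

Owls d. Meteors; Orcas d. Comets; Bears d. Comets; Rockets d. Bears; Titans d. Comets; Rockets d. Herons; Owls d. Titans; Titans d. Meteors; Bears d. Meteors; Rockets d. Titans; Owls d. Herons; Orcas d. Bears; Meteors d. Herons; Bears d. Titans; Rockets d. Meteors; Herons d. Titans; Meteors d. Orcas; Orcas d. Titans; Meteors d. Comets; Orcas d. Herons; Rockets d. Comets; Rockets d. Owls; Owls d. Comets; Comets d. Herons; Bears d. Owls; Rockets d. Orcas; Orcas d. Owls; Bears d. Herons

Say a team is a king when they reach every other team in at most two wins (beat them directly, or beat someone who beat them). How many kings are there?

Comets cannot reach Rockets, Orcas, Meteors, Owls, Bears in two steps.
Titans cannot reach Rockets, Owls, Bears in two steps.
Rockets reaches everyone (king).
Orcas cannot reach Rockets in two steps.
Meteors cannot reach Rockets in two steps.
Owls cannot reach Rockets, Bears in two steps.
Herons cannot reach Rockets, Orcas, Owls, Bears in two steps.
Bears cannot reach Rockets in two steps.
Kings: Rockets — 1.

1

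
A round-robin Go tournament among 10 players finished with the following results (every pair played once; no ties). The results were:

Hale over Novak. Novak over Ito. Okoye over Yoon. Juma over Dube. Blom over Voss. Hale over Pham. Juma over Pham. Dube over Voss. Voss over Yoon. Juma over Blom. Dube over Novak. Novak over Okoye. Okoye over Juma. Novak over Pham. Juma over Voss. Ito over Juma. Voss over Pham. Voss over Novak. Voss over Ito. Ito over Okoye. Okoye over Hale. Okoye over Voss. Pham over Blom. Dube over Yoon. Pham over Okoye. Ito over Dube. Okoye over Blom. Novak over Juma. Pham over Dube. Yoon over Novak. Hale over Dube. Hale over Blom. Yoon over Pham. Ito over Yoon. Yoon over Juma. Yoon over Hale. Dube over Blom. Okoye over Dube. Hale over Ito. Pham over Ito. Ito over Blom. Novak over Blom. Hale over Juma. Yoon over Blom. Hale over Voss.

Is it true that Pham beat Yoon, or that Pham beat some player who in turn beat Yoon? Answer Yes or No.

Yes

Pham did not beat Yoon directly.
Pham beat Blom, Dube, Okoye, Ito. Of those, Dube beat Yoon.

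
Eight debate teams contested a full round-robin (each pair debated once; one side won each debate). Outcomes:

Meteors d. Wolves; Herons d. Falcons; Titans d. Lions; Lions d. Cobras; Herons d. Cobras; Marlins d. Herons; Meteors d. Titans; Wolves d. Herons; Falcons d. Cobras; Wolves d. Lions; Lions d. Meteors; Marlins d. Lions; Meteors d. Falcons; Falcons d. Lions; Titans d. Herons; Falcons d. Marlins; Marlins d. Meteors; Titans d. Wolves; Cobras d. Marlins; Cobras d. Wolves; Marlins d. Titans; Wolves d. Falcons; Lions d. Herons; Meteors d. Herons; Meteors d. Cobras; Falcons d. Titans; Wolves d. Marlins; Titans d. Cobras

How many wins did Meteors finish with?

Meteors' results: beat Falcons, Wolves, Herons, Cobras, Titans; lost to Marlins, Lions.
That is 5 wins.

5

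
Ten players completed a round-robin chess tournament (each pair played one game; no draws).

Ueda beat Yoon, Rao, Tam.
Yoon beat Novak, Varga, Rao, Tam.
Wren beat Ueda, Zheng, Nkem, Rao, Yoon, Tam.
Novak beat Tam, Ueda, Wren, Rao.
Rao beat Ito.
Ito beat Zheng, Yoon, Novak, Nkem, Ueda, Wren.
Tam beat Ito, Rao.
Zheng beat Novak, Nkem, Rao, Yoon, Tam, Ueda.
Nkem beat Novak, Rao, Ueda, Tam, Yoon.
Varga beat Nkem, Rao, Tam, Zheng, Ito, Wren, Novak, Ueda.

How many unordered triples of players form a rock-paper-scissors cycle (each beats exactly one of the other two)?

21

Win totals: Ito 6, Zheng 6, Nkem 5, Yoon 4, Rao 1, Tam 2, Varga 8, Wren 6, Ueda 3, Novak 4.
A player with w wins dominates both others in C(w,2) triples; summing gives 15 + 15 + 10 + 6 + 0 + 1 + 28 + 15 + 3 + 6 = 99 transitive triples.
Total triples C(10,3) = 120, so cyclic triples = 120 − 99 = 21.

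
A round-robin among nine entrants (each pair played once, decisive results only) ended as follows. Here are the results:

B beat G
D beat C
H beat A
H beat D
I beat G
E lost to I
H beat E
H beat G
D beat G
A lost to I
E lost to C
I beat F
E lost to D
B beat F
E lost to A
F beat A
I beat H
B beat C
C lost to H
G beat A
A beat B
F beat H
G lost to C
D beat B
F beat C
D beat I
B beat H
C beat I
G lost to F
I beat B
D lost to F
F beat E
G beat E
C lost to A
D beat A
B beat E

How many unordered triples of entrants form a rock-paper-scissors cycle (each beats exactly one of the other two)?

12

Win totals: A 3, B 5, C 3, D 6, E 0, F 6, G 2, H 5, I 6.
An entrant with w wins dominates both others in C(w,2) triples; summing gives 3 + 10 + 3 + 15 + 0 + 15 + 1 + 10 + 15 = 72 transitive triples.
Total triples C(9,3) = 84, so cyclic triples = 84 − 72 = 12.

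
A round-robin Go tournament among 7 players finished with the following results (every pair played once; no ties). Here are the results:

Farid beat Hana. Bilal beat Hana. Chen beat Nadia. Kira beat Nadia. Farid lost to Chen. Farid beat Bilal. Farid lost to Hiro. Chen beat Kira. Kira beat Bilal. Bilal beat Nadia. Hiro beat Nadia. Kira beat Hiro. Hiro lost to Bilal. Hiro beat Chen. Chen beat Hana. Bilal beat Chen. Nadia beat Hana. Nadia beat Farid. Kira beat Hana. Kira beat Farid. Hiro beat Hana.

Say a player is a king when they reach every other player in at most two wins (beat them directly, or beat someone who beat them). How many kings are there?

Hana cannot reach Hiro, Kira, Chen, Nadia, Bilal, Farid in two steps.
Hiro reaches everyone (king).
Kira reaches everyone (king).
Chen reaches everyone (king).
Nadia cannot reach Hiro, Kira, Chen in two steps.
Bilal reaches everyone (king).
Farid cannot reach Kira in two steps.
Kings: Hiro, Kira, Chen, Bilal — 4.

4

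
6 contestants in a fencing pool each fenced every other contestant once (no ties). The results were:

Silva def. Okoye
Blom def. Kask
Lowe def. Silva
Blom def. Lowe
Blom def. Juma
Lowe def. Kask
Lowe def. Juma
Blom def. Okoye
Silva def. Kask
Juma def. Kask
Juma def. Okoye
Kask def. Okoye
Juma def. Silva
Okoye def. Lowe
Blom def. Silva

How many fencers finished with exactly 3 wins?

2

Win totals: Okoye 1, Lowe 3, Silva 2, Blom 5, Juma 3, Kask 1.
Exactly 3: Lowe, Juma — 2 fencers.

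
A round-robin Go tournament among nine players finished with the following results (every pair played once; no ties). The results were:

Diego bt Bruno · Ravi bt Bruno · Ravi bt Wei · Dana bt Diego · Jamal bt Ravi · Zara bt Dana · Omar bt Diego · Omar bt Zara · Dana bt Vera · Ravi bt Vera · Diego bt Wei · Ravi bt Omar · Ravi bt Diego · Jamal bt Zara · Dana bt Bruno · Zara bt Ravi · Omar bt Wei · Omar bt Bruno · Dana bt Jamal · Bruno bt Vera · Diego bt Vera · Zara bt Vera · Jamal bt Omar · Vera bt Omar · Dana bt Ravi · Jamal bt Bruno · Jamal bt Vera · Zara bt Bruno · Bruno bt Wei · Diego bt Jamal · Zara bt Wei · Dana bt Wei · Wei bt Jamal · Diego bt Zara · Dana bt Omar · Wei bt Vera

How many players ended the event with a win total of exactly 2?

Win totals: Dana 7, Omar 4, Zara 5, Ravi 5, Vera 1, Wei 2, Jamal 5, Diego 5, Bruno 2.
Exactly 2: Wei, Bruno — 2 players.

2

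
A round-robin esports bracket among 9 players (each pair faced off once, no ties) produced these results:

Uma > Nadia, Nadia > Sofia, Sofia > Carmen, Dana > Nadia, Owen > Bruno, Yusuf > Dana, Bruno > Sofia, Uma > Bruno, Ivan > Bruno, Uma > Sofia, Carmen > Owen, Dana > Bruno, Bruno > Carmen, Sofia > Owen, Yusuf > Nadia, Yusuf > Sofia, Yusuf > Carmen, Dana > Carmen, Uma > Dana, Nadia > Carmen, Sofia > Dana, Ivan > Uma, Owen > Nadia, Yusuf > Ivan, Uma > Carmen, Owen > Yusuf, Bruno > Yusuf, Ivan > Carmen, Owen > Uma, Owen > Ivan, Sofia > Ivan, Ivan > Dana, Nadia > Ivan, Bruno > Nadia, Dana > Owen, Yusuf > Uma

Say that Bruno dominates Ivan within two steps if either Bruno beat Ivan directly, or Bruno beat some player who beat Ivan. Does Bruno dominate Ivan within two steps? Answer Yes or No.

Yes

Bruno did not beat Ivan directly.
Bruno beat Carmen, Yusuf, Sofia, Nadia. Of those, Yusuf beat Ivan.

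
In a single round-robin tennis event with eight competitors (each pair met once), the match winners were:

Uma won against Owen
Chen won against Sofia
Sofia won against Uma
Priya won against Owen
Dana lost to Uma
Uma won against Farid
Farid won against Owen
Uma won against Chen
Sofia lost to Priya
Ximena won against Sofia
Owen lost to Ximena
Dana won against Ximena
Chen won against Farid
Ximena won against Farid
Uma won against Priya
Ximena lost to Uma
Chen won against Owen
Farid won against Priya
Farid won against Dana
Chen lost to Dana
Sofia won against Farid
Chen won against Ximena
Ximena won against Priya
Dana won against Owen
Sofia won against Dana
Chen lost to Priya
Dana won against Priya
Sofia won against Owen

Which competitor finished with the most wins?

Win totals: Uma 6, Priya 3, Chen 4, Farid 3, Sofia 4, Ximena 4, Owen 0, Dana 4.
Uma leads with 6 wins (next highest: 4).

Uma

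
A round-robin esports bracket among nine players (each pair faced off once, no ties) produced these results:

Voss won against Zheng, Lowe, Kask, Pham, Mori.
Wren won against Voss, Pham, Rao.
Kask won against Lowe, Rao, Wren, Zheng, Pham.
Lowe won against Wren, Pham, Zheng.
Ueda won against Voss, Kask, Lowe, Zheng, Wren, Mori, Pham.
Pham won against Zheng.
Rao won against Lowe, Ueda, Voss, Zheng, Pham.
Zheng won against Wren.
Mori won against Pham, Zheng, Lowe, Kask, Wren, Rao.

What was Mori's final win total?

Mori's results: beat Wren, Zheng, Kask, Pham, Rao, Lowe; lost to Voss, Ueda.
That is 6 wins.

6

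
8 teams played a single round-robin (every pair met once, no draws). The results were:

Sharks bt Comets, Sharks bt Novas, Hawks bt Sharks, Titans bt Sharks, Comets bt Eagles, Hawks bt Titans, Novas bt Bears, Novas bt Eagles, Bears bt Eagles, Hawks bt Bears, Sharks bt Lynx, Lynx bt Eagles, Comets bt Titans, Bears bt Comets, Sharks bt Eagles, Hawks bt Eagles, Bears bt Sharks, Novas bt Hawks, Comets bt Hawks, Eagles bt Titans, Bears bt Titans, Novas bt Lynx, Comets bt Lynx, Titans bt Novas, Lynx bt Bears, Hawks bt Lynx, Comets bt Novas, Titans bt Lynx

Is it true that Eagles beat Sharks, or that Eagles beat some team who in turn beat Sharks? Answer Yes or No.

Eagles did not beat Sharks directly.
Eagles beat Titans. Of those, Titans beat Sharks.

Yes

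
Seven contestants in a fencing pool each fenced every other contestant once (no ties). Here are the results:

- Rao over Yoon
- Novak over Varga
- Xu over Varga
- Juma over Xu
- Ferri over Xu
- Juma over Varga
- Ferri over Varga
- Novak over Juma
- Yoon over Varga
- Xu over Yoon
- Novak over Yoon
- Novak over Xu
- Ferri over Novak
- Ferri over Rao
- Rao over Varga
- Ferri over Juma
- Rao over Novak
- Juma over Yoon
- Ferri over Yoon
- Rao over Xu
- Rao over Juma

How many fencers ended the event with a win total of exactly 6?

1

Win totals: Ferri 6, Novak 4, Xu 2, Varga 0, Yoon 1, Juma 3, Rao 5.
Exactly 6: Ferri — 1 fencer.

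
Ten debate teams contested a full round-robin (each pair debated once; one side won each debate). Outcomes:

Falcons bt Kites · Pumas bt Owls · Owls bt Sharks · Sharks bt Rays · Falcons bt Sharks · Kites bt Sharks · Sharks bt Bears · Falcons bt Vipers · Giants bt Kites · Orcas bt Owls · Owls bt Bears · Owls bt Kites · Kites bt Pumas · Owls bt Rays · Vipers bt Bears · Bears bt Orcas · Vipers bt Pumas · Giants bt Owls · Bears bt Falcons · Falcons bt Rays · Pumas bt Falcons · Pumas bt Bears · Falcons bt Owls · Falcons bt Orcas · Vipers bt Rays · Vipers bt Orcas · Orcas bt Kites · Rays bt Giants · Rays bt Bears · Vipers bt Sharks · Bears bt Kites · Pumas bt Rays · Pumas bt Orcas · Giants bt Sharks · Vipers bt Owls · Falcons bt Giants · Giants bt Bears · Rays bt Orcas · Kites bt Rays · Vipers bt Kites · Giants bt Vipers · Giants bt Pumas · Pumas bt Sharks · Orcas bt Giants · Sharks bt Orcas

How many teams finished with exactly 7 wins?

Win totals: Falcons 7, Orcas 3, Owls 4, Rays 3, Bears 3, Vipers 7, Pumas 6, Kites 3, Giants 6, Sharks 3.
Exactly 7: Falcons, Vipers — 2 teams.

2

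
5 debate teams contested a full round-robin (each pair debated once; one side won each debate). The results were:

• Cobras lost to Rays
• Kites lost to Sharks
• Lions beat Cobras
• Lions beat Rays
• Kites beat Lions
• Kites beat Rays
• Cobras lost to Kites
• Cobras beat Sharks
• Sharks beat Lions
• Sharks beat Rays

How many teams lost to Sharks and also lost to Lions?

1

Sharks beat: Rays, Kites, Lions.
Lions beat: Rays, Cobras.
Both beat: Rays — 1.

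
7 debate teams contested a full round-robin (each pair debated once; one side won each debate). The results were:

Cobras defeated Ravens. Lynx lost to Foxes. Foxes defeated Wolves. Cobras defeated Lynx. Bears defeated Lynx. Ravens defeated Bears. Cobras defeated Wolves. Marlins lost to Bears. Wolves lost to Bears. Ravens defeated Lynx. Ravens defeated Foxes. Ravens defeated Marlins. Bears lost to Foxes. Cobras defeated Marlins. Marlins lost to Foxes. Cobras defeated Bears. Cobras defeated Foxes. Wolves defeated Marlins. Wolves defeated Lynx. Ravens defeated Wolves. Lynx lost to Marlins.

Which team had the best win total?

Win totals: Bears 3, Cobras 6, Lynx 0, Wolves 2, Marlins 1, Foxes 4, Ravens 5.
Cobras leads with 6 wins (next highest: 5).

Cobras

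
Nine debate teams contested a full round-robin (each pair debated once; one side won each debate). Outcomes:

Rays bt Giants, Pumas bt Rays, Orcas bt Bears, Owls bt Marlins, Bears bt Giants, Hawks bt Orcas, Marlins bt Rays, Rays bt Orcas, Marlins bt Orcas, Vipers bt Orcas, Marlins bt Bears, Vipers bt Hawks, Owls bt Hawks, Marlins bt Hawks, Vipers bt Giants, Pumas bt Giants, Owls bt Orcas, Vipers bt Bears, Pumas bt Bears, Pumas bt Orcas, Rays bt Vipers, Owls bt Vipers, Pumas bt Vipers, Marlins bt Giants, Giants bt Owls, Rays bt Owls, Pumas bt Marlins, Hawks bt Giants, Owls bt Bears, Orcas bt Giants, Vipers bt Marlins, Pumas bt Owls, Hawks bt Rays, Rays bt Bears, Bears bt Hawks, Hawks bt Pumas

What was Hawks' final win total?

4

Hawks' results: beat Orcas, Rays, Giants, Pumas; lost to Owls, Vipers, Marlins, Bears.
That is 4 wins.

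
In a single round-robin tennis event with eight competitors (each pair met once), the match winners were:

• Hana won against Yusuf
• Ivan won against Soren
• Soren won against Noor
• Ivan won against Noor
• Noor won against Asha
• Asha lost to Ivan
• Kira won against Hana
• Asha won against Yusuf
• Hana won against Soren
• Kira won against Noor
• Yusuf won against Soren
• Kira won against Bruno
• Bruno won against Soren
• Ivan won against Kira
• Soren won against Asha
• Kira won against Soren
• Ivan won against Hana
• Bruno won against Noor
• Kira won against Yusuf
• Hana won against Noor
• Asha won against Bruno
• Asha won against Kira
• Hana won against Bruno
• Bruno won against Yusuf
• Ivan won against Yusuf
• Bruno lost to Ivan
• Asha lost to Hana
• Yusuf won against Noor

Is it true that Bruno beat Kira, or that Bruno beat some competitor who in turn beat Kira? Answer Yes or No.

No

Bruno did not beat Kira directly.
Bruno beat Noor, Yusuf, Soren, but each of them lost to Kira. No two-step path.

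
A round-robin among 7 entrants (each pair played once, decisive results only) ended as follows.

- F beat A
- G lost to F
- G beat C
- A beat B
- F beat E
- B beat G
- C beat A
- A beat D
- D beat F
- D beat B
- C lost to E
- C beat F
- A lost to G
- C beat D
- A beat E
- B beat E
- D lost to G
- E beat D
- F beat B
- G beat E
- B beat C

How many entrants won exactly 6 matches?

Win totals: A 3, B 3, C 3, D 2, E 2, F 4, G 4.
No entrant has exactly 6 wins.

0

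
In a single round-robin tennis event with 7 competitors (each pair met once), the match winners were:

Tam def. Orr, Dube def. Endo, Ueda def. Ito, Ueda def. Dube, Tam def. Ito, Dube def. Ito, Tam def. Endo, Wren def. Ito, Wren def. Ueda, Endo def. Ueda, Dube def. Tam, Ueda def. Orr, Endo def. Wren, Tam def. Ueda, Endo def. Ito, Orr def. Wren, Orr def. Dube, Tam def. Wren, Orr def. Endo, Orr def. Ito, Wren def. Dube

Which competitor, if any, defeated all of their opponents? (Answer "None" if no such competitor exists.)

Highest win total is Tam with 5 (out of 6 possible).
Tam lost to Dube, so no competitor went undefeated.

None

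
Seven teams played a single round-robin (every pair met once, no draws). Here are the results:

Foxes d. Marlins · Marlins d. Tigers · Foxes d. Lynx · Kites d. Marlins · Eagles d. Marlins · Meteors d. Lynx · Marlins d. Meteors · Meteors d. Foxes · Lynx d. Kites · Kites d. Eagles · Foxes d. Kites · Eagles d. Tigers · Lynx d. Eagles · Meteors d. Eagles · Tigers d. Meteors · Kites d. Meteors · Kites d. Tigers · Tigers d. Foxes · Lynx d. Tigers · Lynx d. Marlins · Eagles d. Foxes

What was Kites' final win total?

Kites' results: beat Meteors, Marlins, Eagles, Tigers; lost to Foxes, Lynx.
That is 4 wins.

4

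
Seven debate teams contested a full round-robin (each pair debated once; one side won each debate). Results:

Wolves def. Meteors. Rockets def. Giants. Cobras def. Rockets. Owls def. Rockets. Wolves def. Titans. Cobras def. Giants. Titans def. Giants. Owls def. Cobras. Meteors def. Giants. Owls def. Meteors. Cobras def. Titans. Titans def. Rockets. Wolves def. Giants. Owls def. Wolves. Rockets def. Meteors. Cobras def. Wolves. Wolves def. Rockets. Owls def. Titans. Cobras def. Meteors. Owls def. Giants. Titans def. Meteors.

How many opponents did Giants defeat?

Giants' results: beat no one; lost to Wolves, Cobras, Rockets, Owls, Titans, Meteors.
That is 0 wins.

0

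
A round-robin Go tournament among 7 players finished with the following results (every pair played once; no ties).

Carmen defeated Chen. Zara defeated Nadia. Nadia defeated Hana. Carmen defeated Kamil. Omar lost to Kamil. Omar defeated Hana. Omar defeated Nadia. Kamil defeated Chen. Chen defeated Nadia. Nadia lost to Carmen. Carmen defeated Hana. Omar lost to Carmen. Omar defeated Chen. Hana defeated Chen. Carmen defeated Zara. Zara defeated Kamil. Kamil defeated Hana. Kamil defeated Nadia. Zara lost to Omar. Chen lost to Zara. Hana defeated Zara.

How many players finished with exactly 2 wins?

Win totals: Carmen 6, Hana 2, Kamil 4, Zara 3, Nadia 1, Chen 1, Omar 4.
Exactly 2: Hana — 1 player.

1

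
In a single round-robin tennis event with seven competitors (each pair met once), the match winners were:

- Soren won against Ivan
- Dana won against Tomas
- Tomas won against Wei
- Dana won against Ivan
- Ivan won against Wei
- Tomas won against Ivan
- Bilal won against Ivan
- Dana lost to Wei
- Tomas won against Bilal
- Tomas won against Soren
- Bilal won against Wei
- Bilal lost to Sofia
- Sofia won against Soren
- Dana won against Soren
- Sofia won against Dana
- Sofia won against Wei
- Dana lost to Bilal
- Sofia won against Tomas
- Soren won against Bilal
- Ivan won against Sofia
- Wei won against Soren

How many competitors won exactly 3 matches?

Win totals: Ivan 2, Bilal 3, Wei 2, Tomas 4, Dana 3, Sofia 5, Soren 2.
Exactly 3: Bilal, Dana — 2 competitors.

2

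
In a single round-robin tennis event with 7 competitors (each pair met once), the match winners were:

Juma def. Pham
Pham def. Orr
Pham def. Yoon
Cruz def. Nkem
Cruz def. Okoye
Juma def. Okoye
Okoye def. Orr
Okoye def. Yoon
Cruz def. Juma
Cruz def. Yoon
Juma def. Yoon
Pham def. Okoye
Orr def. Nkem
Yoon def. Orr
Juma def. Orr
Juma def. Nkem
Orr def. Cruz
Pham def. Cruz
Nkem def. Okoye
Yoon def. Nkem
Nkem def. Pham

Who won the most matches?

Juma

Win totals: Orr 2, Juma 5, Pham 4, Yoon 2, Okoye 2, Cruz 4, Nkem 2.
Juma leads with 5 wins (next highest: 4).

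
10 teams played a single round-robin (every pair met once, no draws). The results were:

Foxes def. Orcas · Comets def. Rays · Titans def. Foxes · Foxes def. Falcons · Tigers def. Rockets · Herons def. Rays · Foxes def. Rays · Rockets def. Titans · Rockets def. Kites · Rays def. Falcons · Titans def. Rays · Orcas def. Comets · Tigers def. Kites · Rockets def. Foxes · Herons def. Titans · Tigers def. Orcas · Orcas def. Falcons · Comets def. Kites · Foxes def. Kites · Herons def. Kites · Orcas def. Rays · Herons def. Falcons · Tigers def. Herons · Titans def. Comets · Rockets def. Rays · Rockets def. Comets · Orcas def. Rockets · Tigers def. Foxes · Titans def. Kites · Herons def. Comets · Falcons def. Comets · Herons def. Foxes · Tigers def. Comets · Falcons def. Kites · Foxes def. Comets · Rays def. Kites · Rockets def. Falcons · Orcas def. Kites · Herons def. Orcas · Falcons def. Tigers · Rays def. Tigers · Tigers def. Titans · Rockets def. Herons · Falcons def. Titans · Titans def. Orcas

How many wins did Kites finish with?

0

Kites' results: beat no one; lost to Titans, Foxes, Orcas, Rockets, Tigers, Rays, Comets, Falcons, Herons.
That is 0 wins.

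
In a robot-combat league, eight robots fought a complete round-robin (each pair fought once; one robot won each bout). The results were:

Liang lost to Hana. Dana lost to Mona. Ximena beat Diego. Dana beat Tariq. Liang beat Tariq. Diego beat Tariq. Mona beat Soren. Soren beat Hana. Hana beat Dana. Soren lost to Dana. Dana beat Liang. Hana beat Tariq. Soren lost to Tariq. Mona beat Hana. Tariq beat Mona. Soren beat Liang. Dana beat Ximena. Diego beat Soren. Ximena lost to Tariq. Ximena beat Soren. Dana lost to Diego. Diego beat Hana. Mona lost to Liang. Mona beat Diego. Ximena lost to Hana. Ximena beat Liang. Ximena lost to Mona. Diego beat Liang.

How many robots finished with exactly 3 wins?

Win totals: Hana 4, Tariq 3, Dana 4, Mona 5, Diego 5, Liang 2, Soren 2, Ximena 3.
Exactly 3: Tariq, Ximena — 2 robots.

2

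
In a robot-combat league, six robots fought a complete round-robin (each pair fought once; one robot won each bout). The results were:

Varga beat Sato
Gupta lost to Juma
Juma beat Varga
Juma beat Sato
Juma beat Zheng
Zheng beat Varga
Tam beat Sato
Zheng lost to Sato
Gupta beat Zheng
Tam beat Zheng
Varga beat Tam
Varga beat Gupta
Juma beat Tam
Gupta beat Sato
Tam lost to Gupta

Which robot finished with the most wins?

Juma

Win totals: Sato 1, Juma 5, Zheng 1, Gupta 3, Varga 3, Tam 2.
Juma leads with 5 wins (next highest: 3).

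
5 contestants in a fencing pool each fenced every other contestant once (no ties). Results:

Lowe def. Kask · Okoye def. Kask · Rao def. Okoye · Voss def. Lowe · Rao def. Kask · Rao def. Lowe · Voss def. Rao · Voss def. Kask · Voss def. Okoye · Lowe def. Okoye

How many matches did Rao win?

Rao's results: beat Kask, Okoye, Lowe; lost to Voss.
That is 3 wins.

3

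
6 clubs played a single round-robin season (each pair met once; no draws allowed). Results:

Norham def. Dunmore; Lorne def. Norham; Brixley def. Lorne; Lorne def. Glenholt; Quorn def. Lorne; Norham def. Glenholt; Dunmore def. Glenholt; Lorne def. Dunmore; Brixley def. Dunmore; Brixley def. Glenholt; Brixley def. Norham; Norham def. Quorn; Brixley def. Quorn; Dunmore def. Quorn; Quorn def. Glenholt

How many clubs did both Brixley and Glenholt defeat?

0

Brixley beat: Lorne, Norham, Glenholt, Dunmore, Quorn.
Glenholt beat: no one.
No one was beaten by both.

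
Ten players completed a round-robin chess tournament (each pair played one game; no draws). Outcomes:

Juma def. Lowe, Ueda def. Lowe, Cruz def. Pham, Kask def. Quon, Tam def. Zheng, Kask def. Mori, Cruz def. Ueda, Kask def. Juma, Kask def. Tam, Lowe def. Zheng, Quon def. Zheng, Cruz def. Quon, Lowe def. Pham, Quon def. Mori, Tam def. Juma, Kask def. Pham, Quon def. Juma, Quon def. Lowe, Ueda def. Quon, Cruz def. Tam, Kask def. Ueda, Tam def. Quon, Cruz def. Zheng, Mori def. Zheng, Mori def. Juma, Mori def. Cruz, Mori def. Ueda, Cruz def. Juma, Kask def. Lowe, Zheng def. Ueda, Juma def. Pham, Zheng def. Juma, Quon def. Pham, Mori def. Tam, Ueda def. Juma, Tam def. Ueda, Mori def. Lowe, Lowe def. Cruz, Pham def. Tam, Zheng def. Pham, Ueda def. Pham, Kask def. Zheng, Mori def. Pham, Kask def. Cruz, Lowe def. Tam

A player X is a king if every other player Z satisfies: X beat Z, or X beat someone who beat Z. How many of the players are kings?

1

Tam cannot reach Kask, Cruz in two steps.
Juma cannot reach Mori, Ueda, Kask, Quon in two steps.
Mori cannot reach Kask in two steps.
Lowe cannot reach Mori, Kask in two steps.
Ueda cannot reach Kask in two steps.
Kask reaches everyone (king).
Cruz cannot reach Kask in two steps.
Zheng cannot reach Mori, Kask, Cruz in two steps.
Pham cannot reach Mori, Lowe, Kask, Cruz in two steps.
Quon cannot reach Kask in two steps.
Kings: Kask — 1.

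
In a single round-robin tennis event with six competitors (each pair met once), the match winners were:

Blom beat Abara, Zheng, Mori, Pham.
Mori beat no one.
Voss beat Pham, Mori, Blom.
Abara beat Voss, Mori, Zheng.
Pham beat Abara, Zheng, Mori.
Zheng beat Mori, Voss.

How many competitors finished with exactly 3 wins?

Win totals: Pham 3, Abara 3, Mori 0, Voss 3, Blom 4, Zheng 2.
Exactly 3: Pham, Abara, Voss — 3 competitors.

3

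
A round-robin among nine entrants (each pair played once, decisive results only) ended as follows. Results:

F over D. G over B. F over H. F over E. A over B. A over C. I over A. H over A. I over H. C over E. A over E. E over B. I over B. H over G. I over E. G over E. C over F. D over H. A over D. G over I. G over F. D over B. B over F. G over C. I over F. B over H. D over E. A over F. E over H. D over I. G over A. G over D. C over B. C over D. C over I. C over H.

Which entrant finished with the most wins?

Win totals: A 5, B 2, C 6, D 4, E 2, F 3, G 7, H 2, I 5.
G leads with 7 wins (next highest: 6).

G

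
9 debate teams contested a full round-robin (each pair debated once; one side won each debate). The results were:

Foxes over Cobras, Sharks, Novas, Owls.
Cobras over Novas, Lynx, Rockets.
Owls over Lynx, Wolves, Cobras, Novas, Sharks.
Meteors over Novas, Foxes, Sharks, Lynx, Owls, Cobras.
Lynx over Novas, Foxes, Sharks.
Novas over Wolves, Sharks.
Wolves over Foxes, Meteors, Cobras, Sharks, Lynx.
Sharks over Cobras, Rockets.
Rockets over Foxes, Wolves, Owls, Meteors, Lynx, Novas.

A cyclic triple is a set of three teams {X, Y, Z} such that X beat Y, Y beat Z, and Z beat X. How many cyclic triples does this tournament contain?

20

Win totals: Owls 5, Foxes 4, Lynx 3, Cobras 3, Meteors 6, Wolves 5, Sharks 2, Rockets 6, Novas 2.
A team with w wins dominates both others in C(w,2) triples; summing gives 10 + 6 + 3 + 3 + 15 + 10 + 1 + 15 + 1 = 64 transitive triples.
Total triples C(9,3) = 84, so cyclic triples = 84 − 64 = 20.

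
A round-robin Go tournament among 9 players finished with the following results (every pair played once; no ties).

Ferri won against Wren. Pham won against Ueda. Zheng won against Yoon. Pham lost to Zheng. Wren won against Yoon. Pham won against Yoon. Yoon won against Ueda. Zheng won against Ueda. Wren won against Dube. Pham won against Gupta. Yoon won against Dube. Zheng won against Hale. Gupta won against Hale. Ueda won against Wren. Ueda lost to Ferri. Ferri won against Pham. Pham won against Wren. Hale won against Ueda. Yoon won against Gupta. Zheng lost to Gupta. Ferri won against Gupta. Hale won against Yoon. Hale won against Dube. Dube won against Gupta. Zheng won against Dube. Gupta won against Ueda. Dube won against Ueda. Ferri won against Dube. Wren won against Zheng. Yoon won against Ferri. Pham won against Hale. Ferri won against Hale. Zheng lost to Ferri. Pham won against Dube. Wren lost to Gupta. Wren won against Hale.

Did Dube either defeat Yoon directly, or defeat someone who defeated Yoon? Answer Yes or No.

Dube did not beat Yoon directly.
Dube beat Ueda, Gupta, but each of them lost to Yoon. No two-step path.

No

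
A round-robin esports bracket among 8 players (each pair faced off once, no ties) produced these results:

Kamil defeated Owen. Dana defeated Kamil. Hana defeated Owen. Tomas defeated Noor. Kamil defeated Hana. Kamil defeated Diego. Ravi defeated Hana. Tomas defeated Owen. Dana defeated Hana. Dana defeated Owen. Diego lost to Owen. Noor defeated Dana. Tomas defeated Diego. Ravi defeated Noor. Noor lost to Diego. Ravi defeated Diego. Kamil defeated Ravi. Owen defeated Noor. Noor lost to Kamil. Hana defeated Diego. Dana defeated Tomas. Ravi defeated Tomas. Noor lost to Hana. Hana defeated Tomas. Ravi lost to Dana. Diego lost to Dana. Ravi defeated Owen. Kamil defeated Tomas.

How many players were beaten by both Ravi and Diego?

Ravi beat: Hana, Noor, Owen, Diego, Tomas.
Diego beat: Noor.
Both beat: Noor — 1.

1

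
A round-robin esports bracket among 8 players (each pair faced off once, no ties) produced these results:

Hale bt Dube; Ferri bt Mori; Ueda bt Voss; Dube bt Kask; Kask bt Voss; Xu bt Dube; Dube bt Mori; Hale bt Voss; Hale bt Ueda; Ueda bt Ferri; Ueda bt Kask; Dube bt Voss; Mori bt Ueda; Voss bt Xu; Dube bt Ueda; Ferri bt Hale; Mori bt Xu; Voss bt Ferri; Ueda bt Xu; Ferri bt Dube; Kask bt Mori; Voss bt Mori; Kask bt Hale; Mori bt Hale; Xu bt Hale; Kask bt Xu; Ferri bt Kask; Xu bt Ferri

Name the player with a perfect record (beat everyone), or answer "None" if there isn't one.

None

Highest win total is Ueda with 4 (out of 7 possible).
Ueda lost to Dube, Hale, Mori, so no player went undefeated.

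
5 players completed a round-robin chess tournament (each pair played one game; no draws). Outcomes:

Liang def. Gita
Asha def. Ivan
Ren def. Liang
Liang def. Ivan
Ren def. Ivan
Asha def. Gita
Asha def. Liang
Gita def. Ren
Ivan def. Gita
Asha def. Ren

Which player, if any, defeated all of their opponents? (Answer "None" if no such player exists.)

Asha

Asha has 4 wins out of 4 opponents — a perfect record.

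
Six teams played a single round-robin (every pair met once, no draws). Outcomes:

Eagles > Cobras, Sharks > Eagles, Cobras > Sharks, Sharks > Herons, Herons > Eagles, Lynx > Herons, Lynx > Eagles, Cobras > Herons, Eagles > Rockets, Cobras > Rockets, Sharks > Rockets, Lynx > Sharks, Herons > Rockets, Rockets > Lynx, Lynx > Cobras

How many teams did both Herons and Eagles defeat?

1

Herons beat: Rockets, Eagles.
Eagles beat: Cobras, Rockets.
Both beat: Rockets — 1.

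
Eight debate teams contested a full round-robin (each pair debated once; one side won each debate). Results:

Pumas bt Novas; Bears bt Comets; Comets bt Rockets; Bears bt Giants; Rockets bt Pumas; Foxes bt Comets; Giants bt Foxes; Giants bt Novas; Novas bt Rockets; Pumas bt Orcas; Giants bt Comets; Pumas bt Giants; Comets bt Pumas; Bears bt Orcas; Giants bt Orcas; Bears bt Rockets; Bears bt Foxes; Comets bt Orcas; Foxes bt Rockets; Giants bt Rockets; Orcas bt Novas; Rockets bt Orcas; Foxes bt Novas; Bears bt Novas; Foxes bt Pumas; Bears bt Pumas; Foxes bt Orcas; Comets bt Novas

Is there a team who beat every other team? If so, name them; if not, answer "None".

Bears

Bears has 7 wins out of 7 opponents — a perfect record.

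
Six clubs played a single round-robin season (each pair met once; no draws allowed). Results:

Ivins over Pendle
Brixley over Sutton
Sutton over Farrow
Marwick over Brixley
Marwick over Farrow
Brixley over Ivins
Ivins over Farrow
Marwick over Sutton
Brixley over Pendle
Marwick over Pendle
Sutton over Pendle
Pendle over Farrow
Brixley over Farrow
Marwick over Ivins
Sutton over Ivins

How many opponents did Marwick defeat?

Marwick's results: beat Brixley, Pendle, Sutton, Ivins, Farrow; lost to no one.
That is 5 wins.

5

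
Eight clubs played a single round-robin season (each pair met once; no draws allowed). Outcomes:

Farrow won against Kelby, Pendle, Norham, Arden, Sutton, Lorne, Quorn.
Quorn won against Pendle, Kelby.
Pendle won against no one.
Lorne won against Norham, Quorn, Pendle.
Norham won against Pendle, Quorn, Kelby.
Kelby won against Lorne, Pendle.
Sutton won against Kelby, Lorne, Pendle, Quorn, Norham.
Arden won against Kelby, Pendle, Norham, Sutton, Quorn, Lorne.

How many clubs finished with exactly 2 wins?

Win totals: Quorn 2, Lorne 3, Norham 3, Arden 6, Kelby 2, Pendle 0, Sutton 5, Farrow 7.
Exactly 2: Quorn, Kelby — 2 clubs.

2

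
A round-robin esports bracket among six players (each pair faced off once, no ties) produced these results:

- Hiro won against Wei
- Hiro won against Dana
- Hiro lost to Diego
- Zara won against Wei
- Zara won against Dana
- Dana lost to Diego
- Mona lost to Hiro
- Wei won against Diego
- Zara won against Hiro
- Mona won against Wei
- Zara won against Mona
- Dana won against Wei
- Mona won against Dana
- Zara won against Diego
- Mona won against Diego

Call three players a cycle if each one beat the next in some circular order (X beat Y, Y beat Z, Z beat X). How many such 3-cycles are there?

3

Of the C(6,3) = 20 triples, the cyclic ones are: {Wei, Hiro, Diego}; {Wei, Dana, Diego}; {Mona, Hiro, Diego}.
That is 3.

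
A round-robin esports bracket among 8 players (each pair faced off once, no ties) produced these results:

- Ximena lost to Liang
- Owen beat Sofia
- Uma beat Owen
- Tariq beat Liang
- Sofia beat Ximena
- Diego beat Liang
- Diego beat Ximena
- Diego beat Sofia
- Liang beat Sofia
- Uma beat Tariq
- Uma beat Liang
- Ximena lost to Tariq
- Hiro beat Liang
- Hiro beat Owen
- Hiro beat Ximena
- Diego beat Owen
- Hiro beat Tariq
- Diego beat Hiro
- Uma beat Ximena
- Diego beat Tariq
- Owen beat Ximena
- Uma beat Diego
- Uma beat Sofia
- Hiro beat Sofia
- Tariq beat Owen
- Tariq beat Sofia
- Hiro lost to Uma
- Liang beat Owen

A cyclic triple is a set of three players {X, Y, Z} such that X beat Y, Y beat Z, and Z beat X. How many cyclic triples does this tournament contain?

0

Win totals: Tariq 4, Ximena 0, Hiro 5, Diego 6, Liang 3, Sofia 1, Uma 7, Owen 2.
A player with w wins dominates both others in C(w,2) triples; summing gives 6 + 0 + 10 + 15 + 3 + 0 + 21 + 1 = 56 transitive triples.
Total triples C(8,3) = 56, so cyclic triples = 56 − 56 = 0.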